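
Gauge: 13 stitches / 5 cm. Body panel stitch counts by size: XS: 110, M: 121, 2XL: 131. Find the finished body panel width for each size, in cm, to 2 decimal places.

13/5 = 2.6 sts per cm.
XS: 110 / 2.6 = 42.308 → 42.31 cm.
M: 121 / 2.6 = 46.538 → 46.54 cm.
2XL: 131 / 2.6 = 50.385 → 50.38 cm.

XS 42.31 cm; M 46.54 cm; 2XL 50.38 cm.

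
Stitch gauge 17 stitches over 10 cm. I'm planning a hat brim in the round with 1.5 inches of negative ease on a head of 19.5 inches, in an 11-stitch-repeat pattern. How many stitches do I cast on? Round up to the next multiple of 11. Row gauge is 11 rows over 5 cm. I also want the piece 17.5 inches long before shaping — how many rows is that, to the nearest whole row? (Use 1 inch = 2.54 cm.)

Finished = 19.5 − 1.5 = 18 inches.
18 inches × 2.54 = 45.72 cm.
17/10 = 1.7 sts per cm; 45.72 × 1.7 = 77.72 sts.
Next multiple of 11 → 88.
17.5 inches = 44.45 cm; × 2.2 = 97.79 → 98 rows.

Cast on 88 stitches; work 98 rows.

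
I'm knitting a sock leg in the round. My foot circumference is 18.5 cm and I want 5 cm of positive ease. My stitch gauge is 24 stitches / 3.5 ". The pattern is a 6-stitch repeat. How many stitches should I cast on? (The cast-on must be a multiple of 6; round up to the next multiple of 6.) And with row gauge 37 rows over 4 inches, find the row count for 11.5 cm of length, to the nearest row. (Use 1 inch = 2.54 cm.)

Finished = 18.5 + 5 = 23.5 cm.
23.5 cm × 1/2.54 = 9.25 inches.
24/3.5 = 6.857 sts per in; 9.25 × 6.857 = 63.44 sts.
Next multiple of 6 → 66.
11.5 cm = 4.53 inches; × 9.25 = 41.88 → 42 rows.

Cast on 66 stitches; work 42 rows.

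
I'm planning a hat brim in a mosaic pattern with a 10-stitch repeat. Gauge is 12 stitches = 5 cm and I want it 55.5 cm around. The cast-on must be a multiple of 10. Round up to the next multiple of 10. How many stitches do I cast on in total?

CO 140 sts.

12 / 5 = 2.4 sts per cm.
55.5 × 2.4 = 133.20 sts.
Next multiple of 10: 140.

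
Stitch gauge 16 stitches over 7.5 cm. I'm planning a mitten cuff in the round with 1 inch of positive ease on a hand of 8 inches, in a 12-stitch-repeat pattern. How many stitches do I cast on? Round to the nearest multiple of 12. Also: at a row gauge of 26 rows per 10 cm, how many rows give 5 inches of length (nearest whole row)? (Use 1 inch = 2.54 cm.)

Finished = 8 + 1 = 9 inches.
9 inches × 2.54 = 22.86 cm.
16/7.5 = 2.133 sts per cm; 22.86 × 2.133 = 48.77 sts.
Nearest multiple of 12 → 48.
5 inches = 12.70 cm; × 2.6 = 33.02 → 33 rows.

Cast on 48 stitches; work 33 rows.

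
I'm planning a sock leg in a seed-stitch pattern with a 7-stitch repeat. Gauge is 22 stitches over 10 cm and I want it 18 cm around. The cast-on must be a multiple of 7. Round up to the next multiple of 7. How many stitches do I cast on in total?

22 / 10 = 2.2 sts per cm.
18 × 2.2 = 39.60 sts.
Next multiple of 7: 42.

42 stitches.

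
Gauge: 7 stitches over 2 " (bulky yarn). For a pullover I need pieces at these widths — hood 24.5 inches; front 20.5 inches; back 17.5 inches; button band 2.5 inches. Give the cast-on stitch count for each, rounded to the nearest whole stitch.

Rate = 7/2 = 3.5 sts per in.
hood: 24.5 × 3.5 = 85.75 → 86.
front: 20.5 × 3.5 = 71.75 → 72.
back: 17.5 × 3.5 = 61.25 → 61.
button band: 2.5 × 3.5 = 8.75 → 9.

hood 86; front 72; back 61; button band 9.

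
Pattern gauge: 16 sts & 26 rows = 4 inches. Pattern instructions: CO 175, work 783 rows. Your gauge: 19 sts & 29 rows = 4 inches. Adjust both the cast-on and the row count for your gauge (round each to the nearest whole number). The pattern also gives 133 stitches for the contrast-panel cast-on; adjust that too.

Stitches: 175 × 19/16 = 207.81 → 208.
Rows: 783 × 29/26 = 873.35 → 873.
contrast-panel cast-on: 133 × 19/16 = 157.94 → 158.

Cast on 208 stitches; work 873 rows; contrast-panel cast-on 158 stitches.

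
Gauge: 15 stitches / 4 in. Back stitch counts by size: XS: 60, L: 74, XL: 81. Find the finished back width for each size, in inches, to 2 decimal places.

XS 16.00 inches; L 19.73 inches; XL 21.60 inches.

15/4 = 3.75 sts per in.
XS: 60 / 3.75 = 16.000 → 16.00 in.
L: 74 / 3.75 = 19.733 → 19.73 in.
XL: 81 / 3.75 = 21.600 → 21.60 in.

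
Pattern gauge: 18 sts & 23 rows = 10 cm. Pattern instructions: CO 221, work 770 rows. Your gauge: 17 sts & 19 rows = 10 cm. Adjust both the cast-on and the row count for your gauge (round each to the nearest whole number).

Cast on 209 stitches; work 636 rows.

Stitches: 221 × 17/18 = 208.72 → 209.
Rows: 770 × 19/23 = 636.09 → 636.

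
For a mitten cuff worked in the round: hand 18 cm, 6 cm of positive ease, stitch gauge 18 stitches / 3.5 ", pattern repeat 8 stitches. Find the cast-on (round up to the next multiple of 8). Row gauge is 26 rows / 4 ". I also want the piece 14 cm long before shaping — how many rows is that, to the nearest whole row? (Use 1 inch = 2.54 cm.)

Finished = 18 + 6 = 24 cm.
24 cm × 1/2.54 = 9.45 inches.
18/3.5 = 5.143 sts per in; 9.45 × 5.143 = 48.59 sts.
Next multiple of 8 → 56.
14 cm = 5.51 inches; × 6.5 = 35.83 → 36 rows.

Cast on 56 stitches; work 36 rows.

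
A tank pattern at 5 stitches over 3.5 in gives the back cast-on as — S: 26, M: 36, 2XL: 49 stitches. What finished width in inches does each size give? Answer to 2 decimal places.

S 18.20 inches; M 25.20 inches; 2XL 34.30 inches.

5/3.5 = 1.429 sts per in.
S: 26 / 1.429 = 18.200 → 18.20 in.
M: 36 / 1.429 = 25.200 → 25.20 in.
2XL: 49 / 1.429 = 34.300 → 34.30 in.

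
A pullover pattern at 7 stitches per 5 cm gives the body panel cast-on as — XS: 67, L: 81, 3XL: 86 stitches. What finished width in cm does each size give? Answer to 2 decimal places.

XS 47.86 cm; L 57.86 cm; 3XL 61.43 cm.

7/5 = 1.4 sts per cm.
XS: 67 / 1.4 = 47.857 → 47.86 cm.
L: 81 / 1.4 = 57.857 → 57.86 cm.
3XL: 86 / 1.4 = 61.429 → 61.43 cm.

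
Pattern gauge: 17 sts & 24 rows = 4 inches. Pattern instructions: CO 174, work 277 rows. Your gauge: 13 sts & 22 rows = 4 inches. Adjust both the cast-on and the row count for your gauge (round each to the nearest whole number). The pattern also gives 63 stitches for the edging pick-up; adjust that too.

Cast on 133 stitches; work 254 rows; edging pick-up 48 stitches.

Stitches: 174 × 13/17 = 133.06 → 133.
Rows: 277 × 22/24 = 253.92 → 254.
edging pick-up: 63 × 13/17 = 48.18 → 48.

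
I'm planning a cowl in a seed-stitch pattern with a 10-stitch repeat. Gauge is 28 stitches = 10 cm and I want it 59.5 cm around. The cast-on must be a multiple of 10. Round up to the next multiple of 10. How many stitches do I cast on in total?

170 stitches.

28 / 10 = 2.8 sts per cm.
59.5 × 2.8 = 166.60 sts.
Next multiple of 10: 170.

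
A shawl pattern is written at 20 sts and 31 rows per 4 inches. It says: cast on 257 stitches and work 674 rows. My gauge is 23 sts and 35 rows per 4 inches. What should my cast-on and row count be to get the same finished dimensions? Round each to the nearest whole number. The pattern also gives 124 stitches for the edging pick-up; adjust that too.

Cast on 296 stitches; work 761 rows; edging pick-up 143 stitches.

Stitches: 257 × 23/20 = 295.55 → 296.
Rows: 674 × 35/31 = 760.97 → 761.
edging pick-up: 124 × 23/20 = 142.60 → 143.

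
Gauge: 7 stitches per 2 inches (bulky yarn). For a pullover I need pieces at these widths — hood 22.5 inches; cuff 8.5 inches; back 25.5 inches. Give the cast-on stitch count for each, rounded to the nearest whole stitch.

Rate = 7/2 = 3.5 sts per in.
hood: 22.5 × 3.5 = 78.75 → 79.
cuff: 8.5 × 3.5 = 29.75 → 30.
back: 25.5 × 3.5 = 89.25 → 89.

hood 79; cuff 30; back 89.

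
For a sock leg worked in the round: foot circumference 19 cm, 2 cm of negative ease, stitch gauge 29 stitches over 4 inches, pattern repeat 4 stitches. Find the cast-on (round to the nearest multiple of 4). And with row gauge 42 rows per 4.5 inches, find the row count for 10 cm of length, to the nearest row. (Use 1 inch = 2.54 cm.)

Finished = 19 − 2 = 17 cm.
17 cm × 1/2.54 = 6.69 inches.
29/4 = 7.25 sts per in; 6.69 × 7.25 = 48.52 sts.
Nearest multiple of 4 → 48.
10 cm = 3.94 inches; × 9.333 = 36.75 → 37 rows.

Cast on 48 stitches; work 37 rows.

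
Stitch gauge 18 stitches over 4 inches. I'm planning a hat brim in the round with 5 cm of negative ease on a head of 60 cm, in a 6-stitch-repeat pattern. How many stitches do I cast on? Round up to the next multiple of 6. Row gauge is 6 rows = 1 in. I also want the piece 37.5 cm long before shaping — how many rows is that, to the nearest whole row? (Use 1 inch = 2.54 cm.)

Finished = 60 − 5 = 55 cm.
55 cm × 1/2.54 = 21.65 inches.
18/4 = 4.5 sts per in; 21.65 × 4.5 = 97.44 sts.
Next multiple of 6 → 102.
37.5 cm = 14.76 inches; × 6 = 88.58 → 89 rows.

Cast on 102 stitches; work 89 rows.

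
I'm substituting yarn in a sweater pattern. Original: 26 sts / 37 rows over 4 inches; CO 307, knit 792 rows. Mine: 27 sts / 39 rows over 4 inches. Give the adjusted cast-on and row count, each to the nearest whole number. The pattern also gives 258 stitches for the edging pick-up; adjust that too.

Cast on 319 stitches; work 835 rows; edging pick-up 268 stitches.

Stitches: 307 × 27/26 = 318.81 → 319.
Rows: 792 × 39/37 = 834.81 → 835.
edging pick-up: 258 × 27/26 = 267.92 → 268.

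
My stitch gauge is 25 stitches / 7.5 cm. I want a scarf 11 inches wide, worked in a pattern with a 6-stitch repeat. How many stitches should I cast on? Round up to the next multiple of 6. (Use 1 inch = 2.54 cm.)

Cast on 96 stitches.

11 in = 11 × 2.54 = 27.94 cm.
25 / 7.5 = 3.333 sts/cm.
27.94 × 3.333 = 93.13 sts.
→ 96.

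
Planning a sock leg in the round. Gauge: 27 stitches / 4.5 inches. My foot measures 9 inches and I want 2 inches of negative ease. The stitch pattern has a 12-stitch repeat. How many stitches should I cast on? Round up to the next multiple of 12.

48 stitches.

Finished = 9 − 2 = 7 inches.
27 / 4.5 = 6 sts/in.
7 × 6 = 42.00 sts.
Next multiple of 12: 48.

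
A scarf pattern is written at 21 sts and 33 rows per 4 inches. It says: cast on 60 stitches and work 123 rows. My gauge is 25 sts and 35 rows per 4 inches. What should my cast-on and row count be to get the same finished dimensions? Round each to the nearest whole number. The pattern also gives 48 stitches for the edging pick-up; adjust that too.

Stitches: 60 × 25/21 = 71.43 → 71.
Rows: 123 × 35/33 = 130.45 → 130.
edging pick-up: 48 × 25/21 = 57.14 → 57.

Cast on 71 stitches; work 130 rows; edging pick-up 57 stitches.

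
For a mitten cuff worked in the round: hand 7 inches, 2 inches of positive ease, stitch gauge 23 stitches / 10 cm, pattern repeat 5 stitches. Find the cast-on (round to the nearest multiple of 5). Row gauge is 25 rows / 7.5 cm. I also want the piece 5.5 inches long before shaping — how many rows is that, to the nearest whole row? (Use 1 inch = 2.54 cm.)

Cast on 55 stitches; work 47 rows.

Finished = 7 + 2 = 9 inches.
9 inches × 2.54 = 22.86 cm.
23/10 = 2.3 sts per cm; 22.86 × 2.3 = 52.58 sts.
Nearest multiple of 5 → 55.
5.5 inches = 13.97 cm; × 3.333 = 46.57 → 47 rows.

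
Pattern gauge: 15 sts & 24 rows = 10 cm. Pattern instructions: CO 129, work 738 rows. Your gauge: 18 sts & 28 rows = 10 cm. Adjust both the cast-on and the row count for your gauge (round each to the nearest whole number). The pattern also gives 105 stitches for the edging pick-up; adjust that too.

Stitches: 129 × 18/15 = 154.80 → 155.
Rows: 738 × 28/24 = 861.00 → 861.
edging pick-up: 105 × 18/15 = 126.00 → 126.

Cast on 155 stitches; work 861 rows; edging pick-up 126 stitches.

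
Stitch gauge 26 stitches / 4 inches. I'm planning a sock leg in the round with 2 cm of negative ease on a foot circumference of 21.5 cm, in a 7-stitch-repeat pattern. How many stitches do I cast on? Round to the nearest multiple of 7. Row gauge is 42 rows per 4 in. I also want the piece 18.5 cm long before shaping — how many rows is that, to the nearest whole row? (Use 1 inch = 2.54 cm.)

Cast on 49 stitches; work 76 rows.

Finished = 21.5 − 2 = 19.5 cm.
19.5 cm × 1/2.54 = 7.68 inches.
26/4 = 6.5 sts per in; 7.68 × 6.5 = 49.90 sts.
Nearest multiple of 7 → 49.
18.5 cm = 7.28 inches; × 10.5 = 76.48 → 76 rows.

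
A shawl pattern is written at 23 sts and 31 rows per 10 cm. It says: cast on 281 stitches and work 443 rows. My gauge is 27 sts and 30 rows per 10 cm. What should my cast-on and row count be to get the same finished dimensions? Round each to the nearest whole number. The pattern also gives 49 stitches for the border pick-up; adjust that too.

Cast on 330 stitches; work 429 rows; border pick-up 58 stitches.

Stitches: 281 × 27/23 = 329.87 → 330.
Rows: 443 × 30/31 = 428.71 → 429.
border pick-up: 49 × 27/23 = 57.52 → 58.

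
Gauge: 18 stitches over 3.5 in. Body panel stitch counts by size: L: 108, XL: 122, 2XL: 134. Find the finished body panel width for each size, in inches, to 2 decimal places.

L 21.00 inches; XL 23.72 inches; 2XL 26.06 inches.

18/3.5 = 5.143 sts per in.
L: 108 / 5.143 = 21.000 → 21.00 in.
XL: 122 / 5.143 = 23.722 → 23.72 in.
2XL: 134 / 5.143 = 26.056 → 26.06 in.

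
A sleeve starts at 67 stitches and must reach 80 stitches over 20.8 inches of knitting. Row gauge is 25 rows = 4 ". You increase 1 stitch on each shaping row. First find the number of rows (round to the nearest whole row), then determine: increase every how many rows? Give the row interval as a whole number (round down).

Increase every 10th row.

Rows = 20.8 × 6.25 = 130.0 → 130 rows.
Stitches to add: 13 → 13 shaping rows (at 1 st each).
130 / 13 = 10.00 → every 10 rows.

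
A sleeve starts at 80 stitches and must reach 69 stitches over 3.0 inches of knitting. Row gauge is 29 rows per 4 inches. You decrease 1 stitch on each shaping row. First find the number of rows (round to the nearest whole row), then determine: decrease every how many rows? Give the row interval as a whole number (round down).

Rows = 3.0 × 7.25 = 21.8 → 22 rows.
Stitches to remove: 11 → 11 shaping rows (at 1 st each).
22 / 11 = 2.00 → every 2 rows.

Decrease every 2nd row.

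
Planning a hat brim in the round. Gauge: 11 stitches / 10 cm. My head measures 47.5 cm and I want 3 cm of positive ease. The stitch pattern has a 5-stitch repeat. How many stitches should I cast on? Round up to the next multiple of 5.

Finished = 47.5 + 3 = 50.5 cm.
11 / 10 = 1.1 sts/cm.
50.5 × 1.1 = 55.55 sts.
Next multiple of 5: 60.

Cast on 60 stitches.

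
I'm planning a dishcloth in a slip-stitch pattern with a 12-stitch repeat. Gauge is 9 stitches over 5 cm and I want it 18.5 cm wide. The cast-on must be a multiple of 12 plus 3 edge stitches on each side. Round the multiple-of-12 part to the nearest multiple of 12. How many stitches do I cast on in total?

9 / 5 = 1.8 sts per cm.
18.5 × 1.8 = 33.30 sts.
Less 6 edge sts → 27.30 for the repeat.
Nearest multiple of 12: 24.
Add back 6 edge sts → 30.

Cast on 30 stitches.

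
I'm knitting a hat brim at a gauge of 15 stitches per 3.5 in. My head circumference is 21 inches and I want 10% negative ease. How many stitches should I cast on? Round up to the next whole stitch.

Finished = 21 × 0.90 = 18.90 in.
15 / 3.5 = 4.286 sts per inch.
18.90 × 4.286 = 81.00 sts.

Cast on 81 stitches.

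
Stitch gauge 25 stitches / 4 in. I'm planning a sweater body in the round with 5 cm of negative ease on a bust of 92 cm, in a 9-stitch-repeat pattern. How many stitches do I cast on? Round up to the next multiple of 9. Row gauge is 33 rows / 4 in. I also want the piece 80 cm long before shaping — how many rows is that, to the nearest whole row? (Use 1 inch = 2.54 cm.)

Cast on 216 stitches; work 260 rows.

Finished = 92 − 5 = 87 cm.
87 cm × 1/2.54 = 34.25 inches.
25/4 = 6.25 sts per in; 34.25 × 6.25 = 214.07 sts.
Next multiple of 9 → 216.
80 cm = 31.50 inches; × 8.25 = 259.84 → 260 rows.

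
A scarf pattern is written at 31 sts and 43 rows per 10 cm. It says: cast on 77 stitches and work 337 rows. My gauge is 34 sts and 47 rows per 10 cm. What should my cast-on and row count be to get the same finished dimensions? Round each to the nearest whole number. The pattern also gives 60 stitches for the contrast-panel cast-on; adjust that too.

Stitches: 77 × 34/31 = 84.45 → 84.
Rows: 337 × 47/43 = 368.35 → 368.
contrast-panel cast-on: 60 × 34/31 = 65.81 → 66.

Cast on 84 stitches; work 368 rows; contrast-panel cast-on 66 stitches.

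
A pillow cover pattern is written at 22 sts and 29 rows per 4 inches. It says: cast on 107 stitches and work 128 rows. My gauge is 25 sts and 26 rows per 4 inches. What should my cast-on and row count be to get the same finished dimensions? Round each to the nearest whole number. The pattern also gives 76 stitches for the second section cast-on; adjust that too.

Stitches: 107 × 25/22 = 121.59 → 122.
Rows: 128 × 26/29 = 114.76 → 115.
second section cast-on: 76 × 25/22 = 86.36 → 86.

Cast on 122 stitches; work 115 rows; second section cast-on 86 stitches.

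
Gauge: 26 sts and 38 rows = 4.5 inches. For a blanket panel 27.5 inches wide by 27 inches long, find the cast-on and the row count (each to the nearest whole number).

Cast on 159 stitches and work 228 rows.

Stitch gauge = 26/4.5 = 5.778 sts/in; 27.5 × 5.778 = 158.89 → 159 sts.
Row gauge = 38/4.5 = 8.444 rows/in; 27 × 8.444 = 228.00 → 228 rows.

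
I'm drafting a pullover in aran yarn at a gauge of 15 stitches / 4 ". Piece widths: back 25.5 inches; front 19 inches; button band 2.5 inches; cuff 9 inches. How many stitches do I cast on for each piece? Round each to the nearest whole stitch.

Rate = 15/4 = 3.75 sts per in.
back: 25.5 × 3.75 = 95.62 → 96.
front: 19 × 3.75 = 71.25 → 71.
button band: 2.5 × 3.75 = 9.38 → 9.
cuff: 9 × 3.75 = 33.75 → 34.

back 96; front 71; button band 9; cuff 34.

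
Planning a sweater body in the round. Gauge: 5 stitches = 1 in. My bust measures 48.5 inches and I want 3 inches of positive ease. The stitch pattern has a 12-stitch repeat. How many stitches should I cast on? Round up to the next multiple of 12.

264 stitches.

Finished = 48.5 + 3 = 51.5 inches.
5 / 1 = 5 sts/in.
51.5 × 5 = 257.50 sts.
Next multiple of 12: 264.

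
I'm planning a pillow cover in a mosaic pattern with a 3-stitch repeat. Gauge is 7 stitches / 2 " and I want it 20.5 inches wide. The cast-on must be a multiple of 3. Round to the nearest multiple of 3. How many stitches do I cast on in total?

7 / 2 = 3.5 sts per inch.
20.5 × 3.5 = 71.75 sts.
Nearest multiple of 3: 72.

72 stitches.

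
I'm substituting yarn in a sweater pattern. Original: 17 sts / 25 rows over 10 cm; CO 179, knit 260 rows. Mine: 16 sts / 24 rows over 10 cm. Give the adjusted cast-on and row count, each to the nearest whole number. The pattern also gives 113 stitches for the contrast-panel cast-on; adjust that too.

Cast on 168 stitches; work 250 rows; contrast-panel cast-on 106 stitches.

Stitches: 179 × 16/17 = 168.47 → 168.
Rows: 260 × 24/25 = 249.60 → 250.
contrast-panel cast-on: 113 × 16/17 = 106.35 → 106.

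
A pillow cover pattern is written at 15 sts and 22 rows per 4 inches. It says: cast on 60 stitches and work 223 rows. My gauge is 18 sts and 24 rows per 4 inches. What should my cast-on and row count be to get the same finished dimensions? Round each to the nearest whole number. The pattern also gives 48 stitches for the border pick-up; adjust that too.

Stitches: 60 × 18/15 = 72.00 → 72.
Rows: 223 × 24/22 = 243.27 → 243.
border pick-up: 48 × 18/15 = 57.60 → 58.

Cast on 72 stitches; work 243 rows; border pick-up 58 stitches.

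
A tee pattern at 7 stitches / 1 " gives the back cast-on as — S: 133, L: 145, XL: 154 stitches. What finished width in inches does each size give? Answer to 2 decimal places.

7/1 = 7 sts per in.
S: 133 / 7 = 19.000 → 19.00 in.
L: 145 / 7 = 20.714 → 20.71 in.
XL: 154 / 7 = 22.000 → 22.00 in.

S 19.00 inches; L 20.71 inches; XL 22.00 inches.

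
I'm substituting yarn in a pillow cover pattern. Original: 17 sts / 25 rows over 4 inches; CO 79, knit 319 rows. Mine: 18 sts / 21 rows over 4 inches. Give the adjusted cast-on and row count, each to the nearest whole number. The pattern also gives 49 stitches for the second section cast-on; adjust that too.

Cast on 84 stitches; work 268 rows; second section cast-on 52 stitches.

Stitches: 79 × 18/17 = 83.65 → 84.
Rows: 319 × 21/25 = 267.96 → 268.
second section cast-on: 49 × 18/17 = 51.88 → 52.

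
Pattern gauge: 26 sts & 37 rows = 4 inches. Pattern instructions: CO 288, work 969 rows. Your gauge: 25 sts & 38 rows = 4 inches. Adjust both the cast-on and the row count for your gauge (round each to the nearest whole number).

Stitches: 288 × 25/26 = 276.92 → 277.
Rows: 969 × 38/37 = 995.19 → 995.

Cast on 277 stitches; work 995 rows.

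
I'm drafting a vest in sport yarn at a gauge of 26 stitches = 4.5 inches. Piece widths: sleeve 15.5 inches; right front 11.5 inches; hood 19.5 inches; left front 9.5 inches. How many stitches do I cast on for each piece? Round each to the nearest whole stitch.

Rate = 26/4.5 = 5.778 sts per in.
sleeve: 15.5 × 5.778 = 89.56 → 90.
right front: 11.5 × 5.778 = 66.44 → 66.
hood: 19.5 × 5.778 = 112.67 → 113.
left front: 9.5 × 5.778 = 54.89 → 55.

sleeve 90; right front 66; hood 113; left front 55.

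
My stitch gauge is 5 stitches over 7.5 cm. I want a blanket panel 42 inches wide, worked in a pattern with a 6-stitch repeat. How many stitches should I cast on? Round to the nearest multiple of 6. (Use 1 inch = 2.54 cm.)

42 in = 42 × 2.54 = 106.68 cm.
5 / 7.5 = 0.667 sts/cm.
106.68 × 0.667 = 71.12 sts.
→ 72.

CO 72 sts.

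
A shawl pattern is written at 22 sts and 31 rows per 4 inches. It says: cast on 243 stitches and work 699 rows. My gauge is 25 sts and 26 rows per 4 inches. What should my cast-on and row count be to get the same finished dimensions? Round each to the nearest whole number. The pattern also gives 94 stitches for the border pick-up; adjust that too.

Cast on 276 stitches; work 586 rows; border pick-up 107 stitches.

Stitches: 243 × 25/22 = 276.14 → 276.
Rows: 699 × 26/31 = 586.26 → 586.
border pick-up: 94 × 25/22 = 106.82 → 107.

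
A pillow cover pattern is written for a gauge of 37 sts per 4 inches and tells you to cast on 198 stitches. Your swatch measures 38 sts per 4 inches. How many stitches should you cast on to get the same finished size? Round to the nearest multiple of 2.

Cast on 204 stitches.

Scale factor = 38 / 37 = 1.027.
198 × 38 / 37 = 203.35 sts.
→ 204 sts.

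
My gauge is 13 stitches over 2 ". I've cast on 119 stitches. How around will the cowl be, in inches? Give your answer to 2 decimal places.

18.31 inches.

13 stitches / 2 inch = 6.5 stitches per inch.
119 / 6.5 = 18.308 inches.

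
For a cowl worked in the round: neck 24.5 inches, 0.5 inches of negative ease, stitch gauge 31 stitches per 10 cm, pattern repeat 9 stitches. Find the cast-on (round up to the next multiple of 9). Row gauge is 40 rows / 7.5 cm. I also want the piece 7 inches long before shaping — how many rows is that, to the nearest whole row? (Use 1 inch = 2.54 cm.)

Finished = 24.5 − 0.5 = 24 inches.
24 inches × 2.54 = 60.96 cm.
31/10 = 3.1 sts per cm; 60.96 × 3.1 = 188.98 sts.
Next multiple of 9 → 189.
7 inches = 17.78 cm; × 5.333 = 94.83 → 95 rows.

Cast on 189 stitches; work 95 rows.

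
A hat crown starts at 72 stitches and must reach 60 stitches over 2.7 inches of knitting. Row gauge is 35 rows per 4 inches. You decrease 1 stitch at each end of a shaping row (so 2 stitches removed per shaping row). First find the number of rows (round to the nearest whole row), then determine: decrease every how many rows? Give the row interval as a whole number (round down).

Rows = 2.7 × 8.75 = 23.6 → 24 rows.
Stitches to remove: 12 → 6 shaping rows (at 2 st each).
24 / 6 = 4.00 → every 4 rows.

Decrease every 4th row.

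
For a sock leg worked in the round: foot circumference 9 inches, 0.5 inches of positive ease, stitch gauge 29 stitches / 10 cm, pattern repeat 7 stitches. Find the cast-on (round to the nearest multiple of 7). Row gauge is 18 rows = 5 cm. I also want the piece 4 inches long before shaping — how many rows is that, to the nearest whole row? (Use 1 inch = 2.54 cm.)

Finished = 9 + 0.5 = 9.5 inches.
9.5 inches × 2.54 = 24.13 cm.
29/10 = 2.9 sts per cm; 24.13 × 2.9 = 69.98 sts.
Nearest multiple of 7 → 70.
4 inches = 10.16 cm; × 3.6 = 36.58 → 37 rows.

Cast on 70 stitches; work 37 rows.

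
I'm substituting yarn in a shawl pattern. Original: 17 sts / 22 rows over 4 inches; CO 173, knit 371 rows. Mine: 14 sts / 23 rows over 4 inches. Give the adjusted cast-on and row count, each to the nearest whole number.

Stitches: 173 × 14/17 = 142.47 → 142.
Rows: 371 × 23/22 = 387.86 → 388.

Cast on 142 stitches; work 388 rows.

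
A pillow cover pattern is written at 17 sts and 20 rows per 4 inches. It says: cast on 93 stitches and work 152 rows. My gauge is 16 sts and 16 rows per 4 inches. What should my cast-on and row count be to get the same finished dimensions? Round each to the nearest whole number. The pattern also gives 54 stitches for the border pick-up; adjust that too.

Stitches: 93 × 16/17 = 87.53 → 88.
Rows: 152 × 16/20 = 121.60 → 122.
border pick-up: 54 × 16/17 = 50.82 → 51.

Cast on 88 stitches; work 122 rows; border pick-up 51 stitches.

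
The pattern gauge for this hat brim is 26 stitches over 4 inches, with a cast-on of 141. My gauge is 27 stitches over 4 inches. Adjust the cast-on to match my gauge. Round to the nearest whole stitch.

Scale factor = 27 / 26 = 1.038.
141 × 27 / 26 = 146.42 sts.
→ 146 sts.

146 stitches.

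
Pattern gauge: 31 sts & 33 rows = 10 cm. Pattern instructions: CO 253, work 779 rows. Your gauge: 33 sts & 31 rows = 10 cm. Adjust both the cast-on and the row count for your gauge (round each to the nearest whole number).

Stitches: 253 × 33/31 = 269.32 → 269.
Rows: 779 × 31/33 = 731.79 → 732.

Cast on 269 stitches; work 732 rows.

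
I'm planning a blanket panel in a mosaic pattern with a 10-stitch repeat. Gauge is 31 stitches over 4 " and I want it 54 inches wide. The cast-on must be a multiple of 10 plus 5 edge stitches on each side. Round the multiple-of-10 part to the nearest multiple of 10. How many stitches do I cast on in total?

CO 420 sts.

31 / 4 = 7.75 sts per inch.
54 × 7.75 = 418.50 sts.
Less 10 edge sts → 408.50 for the repeat.
Nearest multiple of 10: 410.
Add back 10 edge sts → 420.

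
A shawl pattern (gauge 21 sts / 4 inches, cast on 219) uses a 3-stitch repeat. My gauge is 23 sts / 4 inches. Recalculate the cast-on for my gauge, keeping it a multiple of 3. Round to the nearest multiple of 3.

219 × 23 / 21 = 239.86.
Nearest multiple of 3: 240.

Cast on 240 stitches.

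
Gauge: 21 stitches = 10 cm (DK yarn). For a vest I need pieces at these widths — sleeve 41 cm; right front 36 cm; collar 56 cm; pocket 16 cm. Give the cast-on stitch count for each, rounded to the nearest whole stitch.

Rate = 21/10 = 2.1 sts per cm.
sleeve: 41 × 2.1 = 86.10 → 86.
right front: 36 × 2.1 = 75.60 → 76.
collar: 56 × 2.1 = 117.60 → 118.
pocket: 16 × 2.1 = 33.60 → 34.

sleeve 86; right front 76; collar 118; pocket 34.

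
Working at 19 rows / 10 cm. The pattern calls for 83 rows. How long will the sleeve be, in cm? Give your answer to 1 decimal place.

43.7 cm.

19 rows / 10 cm = 1.9 rows per cm.
83 / 1.9 = 43.68 cm.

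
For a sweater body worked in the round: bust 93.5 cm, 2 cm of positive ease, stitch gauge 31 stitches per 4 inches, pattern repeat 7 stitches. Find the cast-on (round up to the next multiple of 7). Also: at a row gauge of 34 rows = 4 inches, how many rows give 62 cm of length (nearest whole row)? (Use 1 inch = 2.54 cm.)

Cast on 294 stitches; work 207 rows.

Finished = 93.5 + 2 = 95.5 cm.
95.5 cm × 1/2.54 = 37.60 inches.
31/4 = 7.75 sts per in; 37.60 × 7.75 = 291.39 sts.
Next multiple of 7 → 294.
62 cm = 24.41 inches; × 8.5 = 207.48 → 207 rows.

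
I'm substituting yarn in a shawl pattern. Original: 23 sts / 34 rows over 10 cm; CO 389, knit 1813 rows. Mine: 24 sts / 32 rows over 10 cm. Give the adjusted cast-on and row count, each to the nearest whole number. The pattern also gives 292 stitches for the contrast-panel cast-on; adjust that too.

Cast on 406 stitches; work 1706 rows; contrast-panel cast-on 305 stitches.

Stitches: 389 × 24/23 = 405.91 → 406.
Rows: 1813 × 32/34 = 1706.35 → 1706.
contrast-panel cast-on: 292 × 24/23 = 304.70 → 305.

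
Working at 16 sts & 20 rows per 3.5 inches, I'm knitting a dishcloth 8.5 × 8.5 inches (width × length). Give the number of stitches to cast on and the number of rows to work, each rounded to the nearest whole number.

Stitch gauge = 16/3.5 = 4.571 sts/in; 8.5 × 4.571 = 38.86 → 39 sts.
Row gauge = 20/3.5 = 5.714 rows/in; 8.5 × 5.714 = 48.57 → 49 rows.

Cast on 39 stitches and work 49 rows.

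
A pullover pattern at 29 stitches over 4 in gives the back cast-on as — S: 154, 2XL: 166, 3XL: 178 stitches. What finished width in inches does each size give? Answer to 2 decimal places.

S 21.24 inches; 2XL 22.90 inches; 3XL 24.55 inches.

29/4 = 7.25 sts per in.
S: 154 / 7.25 = 21.241 → 21.24 in.
2XL: 166 / 7.25 = 22.897 → 22.90 in.
3XL: 178 / 7.25 = 24.552 → 24.55 in.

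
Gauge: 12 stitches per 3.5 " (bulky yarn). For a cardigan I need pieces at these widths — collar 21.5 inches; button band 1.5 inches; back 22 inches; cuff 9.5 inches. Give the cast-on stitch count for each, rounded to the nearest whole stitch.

Rate = 12/3.5 = 3.429 sts per in.
collar: 21.5 × 3.429 = 73.71 → 74.
button band: 1.5 × 3.429 = 5.14 → 5.
back: 22 × 3.429 = 75.43 → 75.
cuff: 9.5 × 3.429 = 32.57 → 33.

collar 74; button band 5; back 75; cuff 33.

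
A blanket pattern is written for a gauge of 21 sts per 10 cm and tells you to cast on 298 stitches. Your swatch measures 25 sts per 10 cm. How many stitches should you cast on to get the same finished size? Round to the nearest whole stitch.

Cast on 355 stitches.

Scale factor = 25 / 21 = 1.190.
298 × 25 / 21 = 354.76 sts.
→ 355 sts.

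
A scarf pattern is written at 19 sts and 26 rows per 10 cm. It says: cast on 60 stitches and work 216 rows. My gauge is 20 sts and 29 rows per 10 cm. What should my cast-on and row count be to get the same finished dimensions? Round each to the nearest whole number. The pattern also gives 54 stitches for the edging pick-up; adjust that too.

Cast on 63 stitches; work 241 rows; edging pick-up 57 stitches.

Stitches: 60 × 20/19 = 63.16 → 63.
Rows: 216 × 29/26 = 240.92 → 241.
edging pick-up: 54 × 20/19 = 56.84 → 57.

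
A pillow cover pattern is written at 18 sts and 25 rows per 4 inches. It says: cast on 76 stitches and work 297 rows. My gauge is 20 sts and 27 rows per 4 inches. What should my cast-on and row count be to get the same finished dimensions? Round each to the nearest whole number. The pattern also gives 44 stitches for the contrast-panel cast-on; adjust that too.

Cast on 84 stitches; work 321 rows; contrast-panel cast-on 49 stitches.

Stitches: 76 × 20/18 = 84.44 → 84.
Rows: 297 × 27/25 = 320.76 → 321.
contrast-panel cast-on: 44 × 20/18 = 48.89 → 49.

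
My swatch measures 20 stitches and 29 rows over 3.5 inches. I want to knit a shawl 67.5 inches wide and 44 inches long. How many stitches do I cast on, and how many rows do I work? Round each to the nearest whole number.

Cast on 386 stitches and work 365 rows.

Stitch gauge = 20/3.5 = 5.714 sts/in; 67.5 × 5.714 = 385.71 → 386 sts.
Row gauge = 29/3.5 = 8.286 rows/in; 44 × 8.286 = 364.57 → 365 rows.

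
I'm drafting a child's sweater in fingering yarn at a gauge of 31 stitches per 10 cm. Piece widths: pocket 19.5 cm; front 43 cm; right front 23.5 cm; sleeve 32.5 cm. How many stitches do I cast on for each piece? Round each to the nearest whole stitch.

pocket 60; front 133; right front 73; sleeve 101.

Rate = 31/10 = 3.1 sts per cm.
pocket: 19.5 × 3.1 = 60.45 → 60.
front: 43 × 3.1 = 133.30 → 133.
right front: 23.5 × 3.1 = 72.85 → 73.
sleeve: 32.5 × 3.1 = 100.75 → 101.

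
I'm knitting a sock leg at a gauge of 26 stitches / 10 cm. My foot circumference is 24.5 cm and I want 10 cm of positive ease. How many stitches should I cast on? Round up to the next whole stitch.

90 stitches.

Finished = 24.5 + 10 = 34.5 cm.
26 / 10 = 2.6 sts per cm.
34.50 × 2.6 = 89.70 sts.
→ 90 sts.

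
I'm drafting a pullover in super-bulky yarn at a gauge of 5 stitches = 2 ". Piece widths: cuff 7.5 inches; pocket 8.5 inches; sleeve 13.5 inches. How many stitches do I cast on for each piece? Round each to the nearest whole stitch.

cuff 19; pocket 21; sleeve 34.

Rate = 5/2 = 2.5 sts per in.
cuff: 7.5 × 2.5 = 18.75 → 19.
pocket: 8.5 × 2.5 = 21.25 → 21.
sleeve: 13.5 × 2.5 = 33.75 → 34.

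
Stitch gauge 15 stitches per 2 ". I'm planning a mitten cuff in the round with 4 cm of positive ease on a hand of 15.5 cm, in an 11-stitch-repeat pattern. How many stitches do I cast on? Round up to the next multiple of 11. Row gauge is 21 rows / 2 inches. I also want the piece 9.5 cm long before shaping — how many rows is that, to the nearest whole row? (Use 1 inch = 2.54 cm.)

Cast on 66 stitches; work 39 rows.

Finished = 15.5 + 4 = 19.5 cm.
19.5 cm × 1/2.54 = 7.68 inches.
15/2 = 7.5 sts per in; 7.68 × 7.5 = 57.58 sts.
Next multiple of 11 → 66.
9.5 cm = 3.74 inches; × 10.5 = 39.27 → 39 rows.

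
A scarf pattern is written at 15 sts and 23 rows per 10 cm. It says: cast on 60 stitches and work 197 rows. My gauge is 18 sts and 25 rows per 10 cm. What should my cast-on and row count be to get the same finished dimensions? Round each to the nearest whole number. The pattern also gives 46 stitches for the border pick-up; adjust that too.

Stitches: 60 × 18/15 = 72.00 → 72.
Rows: 197 × 25/23 = 214.13 → 214.
border pick-up: 46 × 18/15 = 55.20 → 55.

Cast on 72 stitches; work 214 rows; border pick-up 55 stitches.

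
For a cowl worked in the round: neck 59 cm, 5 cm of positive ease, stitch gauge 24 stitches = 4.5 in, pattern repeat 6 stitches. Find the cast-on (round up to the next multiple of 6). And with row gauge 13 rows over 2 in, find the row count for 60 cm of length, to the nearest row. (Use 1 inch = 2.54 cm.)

Finished = 59 + 5 = 64 cm.
64 cm × 1/2.54 = 25.20 inches.
24/4.5 = 5.333 sts per in; 25.20 × 5.333 = 134.38 sts.
Next multiple of 6 → 138.
60 cm = 23.62 inches; × 6.5 = 153.54 → 154 rows.

Cast on 138 stitches; work 154 rows.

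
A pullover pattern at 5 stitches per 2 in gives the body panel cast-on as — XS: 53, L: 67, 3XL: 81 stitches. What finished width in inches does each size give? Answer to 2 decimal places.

5/2 = 2.5 sts per in.
XS: 53 / 2.5 = 21.200 → 21.20 in.
L: 67 / 2.5 = 26.800 → 26.80 in.
3XL: 81 / 2.5 = 32.400 → 32.40 in.

XS 21.20 inches; L 26.80 inches; 3XL 32.40 inches.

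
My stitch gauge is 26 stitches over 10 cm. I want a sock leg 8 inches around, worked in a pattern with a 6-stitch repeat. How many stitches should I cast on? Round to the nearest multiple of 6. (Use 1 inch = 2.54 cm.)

Cast on 54 stitches.

8 in = 8 × 2.54 = 20.32 cm.
26 / 10 = 2.6 sts/cm.
20.32 × 2.6 = 52.83 sts.
→ 54.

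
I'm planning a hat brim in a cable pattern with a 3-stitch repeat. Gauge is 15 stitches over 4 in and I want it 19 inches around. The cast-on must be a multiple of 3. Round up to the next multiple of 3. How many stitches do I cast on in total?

15 / 4 = 3.75 sts per inch.
19 × 3.75 = 71.25 sts.
Next multiple of 3: 72.

Cast on 72 stitches.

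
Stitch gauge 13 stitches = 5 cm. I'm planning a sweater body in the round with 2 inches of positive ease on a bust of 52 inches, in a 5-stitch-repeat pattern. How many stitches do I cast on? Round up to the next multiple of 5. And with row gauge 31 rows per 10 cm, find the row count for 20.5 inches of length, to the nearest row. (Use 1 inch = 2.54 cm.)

Cast on 360 stitches; work 161 rows.

Finished = 52 + 2 = 54 inches.
54 inches × 2.54 = 137.16 cm.
13/5 = 2.6 sts per cm; 137.16 × 2.6 = 356.62 sts.
Next multiple of 5 → 360.
20.5 inches = 52.07 cm; × 3.1 = 161.42 → 161 rows.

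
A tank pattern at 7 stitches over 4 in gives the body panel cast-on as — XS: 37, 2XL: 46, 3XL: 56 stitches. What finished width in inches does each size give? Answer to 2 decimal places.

XS 21.14 inches; 2XL 26.29 inches; 3XL 32.00 inches.

7/4 = 1.75 sts per in.
XS: 37 / 1.75 = 21.143 → 21.14 in.
2XL: 46 / 1.75 = 26.286 → 26.29 in.
3XL: 56 / 1.75 = 32.000 → 32.00 in.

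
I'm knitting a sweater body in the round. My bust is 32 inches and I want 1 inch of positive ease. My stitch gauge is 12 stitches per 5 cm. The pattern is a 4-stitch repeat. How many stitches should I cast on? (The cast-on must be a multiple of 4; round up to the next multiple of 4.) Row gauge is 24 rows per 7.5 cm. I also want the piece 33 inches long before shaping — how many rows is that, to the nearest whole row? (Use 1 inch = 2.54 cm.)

Cast on 204 stitches; work 268 rows.

Finished = 32 + 1 = 33 inches.
33 inches × 2.54 = 83.82 cm.
12/5 = 2.4 sts per cm; 83.82 × 2.4 = 201.17 sts.
Next multiple of 4 → 204.
33 inches = 83.82 cm; × 3.2 = 268.22 → 268 rows.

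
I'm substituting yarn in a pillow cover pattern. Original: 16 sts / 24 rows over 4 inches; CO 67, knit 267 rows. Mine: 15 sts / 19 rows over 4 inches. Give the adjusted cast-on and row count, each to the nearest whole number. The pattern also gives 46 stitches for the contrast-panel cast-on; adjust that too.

Stitches: 67 × 15/16 = 62.81 → 63.
Rows: 267 × 19/24 = 211.38 → 211.
contrast-panel cast-on: 46 × 15/16 = 43.12 → 43.

Cast on 63 stitches; work 211 rows; contrast-panel cast-on 43 stitches.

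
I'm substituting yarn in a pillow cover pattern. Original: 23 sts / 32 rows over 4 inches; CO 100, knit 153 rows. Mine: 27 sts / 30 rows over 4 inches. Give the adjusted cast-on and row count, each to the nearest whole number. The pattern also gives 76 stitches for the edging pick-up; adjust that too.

Cast on 117 stitches; work 143 rows; edging pick-up 89 stitches.

Stitches: 100 × 27/23 = 117.39 → 117.
Rows: 153 × 30/32 = 143.44 → 143.
edging pick-up: 76 × 27/23 = 89.22 → 89.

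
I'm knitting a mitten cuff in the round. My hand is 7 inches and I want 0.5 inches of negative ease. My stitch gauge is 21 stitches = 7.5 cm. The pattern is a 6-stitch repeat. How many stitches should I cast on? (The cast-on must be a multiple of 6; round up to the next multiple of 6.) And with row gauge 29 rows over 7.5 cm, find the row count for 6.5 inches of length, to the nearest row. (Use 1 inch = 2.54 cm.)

Cast on 48 stitches; work 64 rows.

Finished = 7 − 0.5 = 6.5 inches.
6.5 inches × 2.54 = 16.51 cm.
21/7.5 = 2.8 sts per cm; 16.51 × 2.8 = 46.23 sts.
Next multiple of 6 → 48.
6.5 inches = 16.51 cm; × 3.867 = 63.84 → 64 rows.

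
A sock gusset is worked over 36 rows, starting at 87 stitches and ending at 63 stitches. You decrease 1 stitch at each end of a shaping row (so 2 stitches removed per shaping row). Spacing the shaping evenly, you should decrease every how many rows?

Decrease every 3rd row.

Stitches to remove: |63 − 87| = 24.
Shaping rows needed: 24 / 2 = 12.
36 rows / 12 = every 3 rows.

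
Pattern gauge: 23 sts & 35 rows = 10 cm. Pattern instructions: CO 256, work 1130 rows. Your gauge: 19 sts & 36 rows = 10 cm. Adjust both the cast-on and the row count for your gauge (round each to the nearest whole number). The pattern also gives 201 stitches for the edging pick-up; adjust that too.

Stitches: 256 × 19/23 = 211.48 → 211.
Rows: 1130 × 36/35 = 1162.29 → 1162.
edging pick-up: 201 × 19/23 = 166.04 → 166.

Cast on 211 stitches; work 1162 rows; edging pick-up 166 stitches.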